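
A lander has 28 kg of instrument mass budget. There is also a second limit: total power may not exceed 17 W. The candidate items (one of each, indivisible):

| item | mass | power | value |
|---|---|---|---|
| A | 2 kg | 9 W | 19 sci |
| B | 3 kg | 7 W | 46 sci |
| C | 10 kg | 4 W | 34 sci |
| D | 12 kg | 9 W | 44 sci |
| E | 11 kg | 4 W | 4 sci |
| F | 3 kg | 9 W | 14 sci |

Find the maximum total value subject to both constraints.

90 sci

Feasible sets respecting both limits:
- B+D: mass 15, power 16, value 90
- B+C+E: mass 24, power 15, value 84
- B+C: mass 13, power 11, value 80
Best: 90 sci.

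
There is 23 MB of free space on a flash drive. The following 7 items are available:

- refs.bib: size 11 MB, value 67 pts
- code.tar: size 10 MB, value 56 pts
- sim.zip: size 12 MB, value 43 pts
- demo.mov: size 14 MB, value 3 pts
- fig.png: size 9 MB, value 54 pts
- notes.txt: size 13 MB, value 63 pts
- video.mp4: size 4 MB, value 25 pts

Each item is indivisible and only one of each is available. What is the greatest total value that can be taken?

135 pts

Check high-value combinations within 23 MB:
- code.tar+fig.png+video.mp4: size 10+9+4=23, value 56+54+25=135
- refs.bib+code.tar: size 11+10=21, value 67+56=123
- refs.bib+fig.png: size 11+9=20, value 67+54=121
- code.tar+notes.txt: size 10+13=23, value 56+63=119
- fig.png+notes.txt: size 9+13=22, value 54+63=117
Best: 135 pts.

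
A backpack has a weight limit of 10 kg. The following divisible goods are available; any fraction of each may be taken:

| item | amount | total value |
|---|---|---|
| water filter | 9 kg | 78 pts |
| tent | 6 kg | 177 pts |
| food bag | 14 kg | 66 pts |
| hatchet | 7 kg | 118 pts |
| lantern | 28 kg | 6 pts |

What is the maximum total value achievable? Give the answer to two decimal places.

Take in order of value per unit:
- tent (177/6 per unit): all 6 → value 177, running total 177.00
- hatchet (118/7 per unit): 4 of 7 → value 4×118/7 = 67.4286, running total 244.43
Total 244.43.

244.43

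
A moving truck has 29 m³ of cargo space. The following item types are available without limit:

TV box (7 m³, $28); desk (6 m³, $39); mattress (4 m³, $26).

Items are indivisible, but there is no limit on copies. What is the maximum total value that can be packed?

$182

Best value-per-unit is desk at 39/6; filling with it alone gives 4×39 = 156.
Optimal mix: 4×desk + 1×mattress → volume 28, value 182.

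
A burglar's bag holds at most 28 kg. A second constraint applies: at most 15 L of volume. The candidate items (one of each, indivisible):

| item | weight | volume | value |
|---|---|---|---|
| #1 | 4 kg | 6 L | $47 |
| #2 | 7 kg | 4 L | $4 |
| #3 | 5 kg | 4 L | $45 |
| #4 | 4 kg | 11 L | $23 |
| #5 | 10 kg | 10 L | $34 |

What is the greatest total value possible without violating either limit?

$96

Feasible sets respecting both limits:
- #1+#2+#3: weight 16, volume 14, value 96
- #1+#3: weight 9, volume 10, value 92
- #3+#5: weight 15, volume 14, value 79
Best: $96.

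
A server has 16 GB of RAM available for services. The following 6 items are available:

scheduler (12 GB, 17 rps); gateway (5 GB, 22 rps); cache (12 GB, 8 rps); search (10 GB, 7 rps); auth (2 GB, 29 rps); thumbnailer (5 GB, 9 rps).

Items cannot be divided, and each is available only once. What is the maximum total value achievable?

60 rps

Check high-value combinations within 16 GB:
- gateway+auth+thumbnailer: memory 5+2+5=12, value 22+29+9=60
- gateway+auth: memory 5+2=7, value 22+29=51
- scheduler+auth: memory 12+2=14, value 17+29=46
Best: 60 rps.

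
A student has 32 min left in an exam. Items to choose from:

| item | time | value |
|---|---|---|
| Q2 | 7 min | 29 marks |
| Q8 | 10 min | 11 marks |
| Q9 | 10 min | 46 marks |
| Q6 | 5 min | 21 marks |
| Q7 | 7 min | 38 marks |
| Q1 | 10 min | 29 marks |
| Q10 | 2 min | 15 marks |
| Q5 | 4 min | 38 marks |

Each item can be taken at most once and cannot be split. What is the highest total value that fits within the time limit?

166 marks

Check high-value combinations within 32 min:
- Q2+Q9+Q7+Q10+Q5: time 7+10+7+2+4=30, value 29+46+38+15+38=166
- Q9+Q6+Q7+Q10+Q5: time 10+5+7+2+4=28, value 46+21+38+15+38=158
- Q2+Q9+Q7+Q5: time 7+10+7+4=28, value 29+46+38+38=151
- Q9+Q7+Q1+Q5: time 10+7+10+4=31, value 46+38+29+38=151
- Q2+Q9+Q6+Q10+Q5: time 7+10+5+2+4=28, value 29+46+21+15+38=149
Best: 166 marks.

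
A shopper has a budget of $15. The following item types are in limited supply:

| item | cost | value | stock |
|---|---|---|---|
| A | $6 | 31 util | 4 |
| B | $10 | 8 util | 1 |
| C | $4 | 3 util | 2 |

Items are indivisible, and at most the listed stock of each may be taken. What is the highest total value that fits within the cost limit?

Top feasible selections:
- 2×A: cost 12, value 62
- 1×A + 2×C: cost 14, value 37
- 1×A + 1×C: cost 10, value 34
Best: 62 util.

62 util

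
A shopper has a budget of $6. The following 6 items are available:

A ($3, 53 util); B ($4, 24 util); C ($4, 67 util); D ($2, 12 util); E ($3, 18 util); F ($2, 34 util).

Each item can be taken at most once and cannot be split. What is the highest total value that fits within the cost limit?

Check high-value combinations within $6:
- C+F: cost 4+2=6, value 67+34=101
- A+F: cost 3+2=5, value 53+34=87
- C+D: cost 4+2=6, value 67+12=79
- A+E: cost 3+3=6, value 53+18=71
Best: 101 util.

101 util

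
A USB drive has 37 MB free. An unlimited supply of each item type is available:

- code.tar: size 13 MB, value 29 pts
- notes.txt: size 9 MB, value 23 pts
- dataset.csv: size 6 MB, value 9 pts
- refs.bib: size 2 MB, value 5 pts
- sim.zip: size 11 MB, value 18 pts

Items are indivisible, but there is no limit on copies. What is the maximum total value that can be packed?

Best value-per-unit is notes.txt at 23/9; filling with it alone gives 4×23 = 92.
Optimal mix: 3×notes.txt + 5×refs.bib → size 37, value 94.

94 pts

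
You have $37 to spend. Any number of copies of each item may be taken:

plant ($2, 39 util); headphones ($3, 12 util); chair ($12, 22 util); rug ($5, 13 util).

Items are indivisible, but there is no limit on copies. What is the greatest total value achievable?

702 util

Best value-per-unit is plant at 39/2, and filling with it alone uses cost 18×2=36. No mix of the others beats 18×39 = 702.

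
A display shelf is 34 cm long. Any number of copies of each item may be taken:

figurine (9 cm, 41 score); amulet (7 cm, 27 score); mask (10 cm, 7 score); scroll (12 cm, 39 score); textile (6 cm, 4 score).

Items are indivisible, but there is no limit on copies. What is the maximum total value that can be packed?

150 score

Best value-per-unit is figurine at 41/9; filling with it alone gives 3×41 = 123.
Optimal mix: 3×figurine + 1×amulet → length 34, value 150.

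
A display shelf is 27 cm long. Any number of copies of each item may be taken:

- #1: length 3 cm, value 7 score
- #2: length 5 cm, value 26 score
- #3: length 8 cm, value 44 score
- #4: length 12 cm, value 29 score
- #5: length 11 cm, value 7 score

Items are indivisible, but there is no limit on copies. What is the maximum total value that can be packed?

140 score

Best value-per-unit is #3 at 44/8; filling with it alone gives 3×44 = 132.
Optimal mix: 2×#2 + 2×#3 → length 26, value 140.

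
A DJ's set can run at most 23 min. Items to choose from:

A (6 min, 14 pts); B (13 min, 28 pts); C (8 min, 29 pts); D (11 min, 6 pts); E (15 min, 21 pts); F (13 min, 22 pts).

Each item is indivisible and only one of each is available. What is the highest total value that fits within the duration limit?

Check high-value combinations within 23 min:
- B+C: duration 13+8=21, value 28+29=57
- C+F: duration 8+13=21, value 29+22=51
- C+E: duration 8+15=23, value 29+21=50
- A+C: duration 6+8=14, value 14+29=43
- A+B: duration 6+13=19, value 14+28=42
Best: 57 pts.

57 pts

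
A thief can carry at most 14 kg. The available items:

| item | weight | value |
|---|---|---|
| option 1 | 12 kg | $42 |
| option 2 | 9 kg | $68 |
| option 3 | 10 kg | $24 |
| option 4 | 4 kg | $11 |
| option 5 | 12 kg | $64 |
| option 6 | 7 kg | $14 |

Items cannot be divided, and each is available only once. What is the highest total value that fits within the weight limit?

Check high-value combinations within 14 kg:
- option 2+option 4: weight 9+4=13, value 68+11=79
- option 2: weight 9, value 68
- option 5: weight 12, value 64
- option 1: weight 12, value 42
Best: $79.

$79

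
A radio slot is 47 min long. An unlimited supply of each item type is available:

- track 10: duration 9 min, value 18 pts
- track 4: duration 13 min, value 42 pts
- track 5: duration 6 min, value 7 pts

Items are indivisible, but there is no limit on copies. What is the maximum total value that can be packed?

133 pts

Best value-per-unit is track 4 at 42/13; filling with it alone gives 3×42 = 126.
Optimal mix: 3×track 4 + 1×track 5 → duration 45, value 133.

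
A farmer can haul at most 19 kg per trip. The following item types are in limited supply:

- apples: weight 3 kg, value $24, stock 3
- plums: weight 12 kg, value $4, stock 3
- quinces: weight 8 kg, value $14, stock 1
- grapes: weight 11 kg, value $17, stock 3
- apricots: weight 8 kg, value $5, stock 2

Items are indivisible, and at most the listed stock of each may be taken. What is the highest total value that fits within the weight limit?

Best selections within weight 19 and stock limits:
- 3×apples + 1×quinces: weight 17, value 86
- 3×apples + 1×apricots: weight 17, value 77
Best: $86.

$86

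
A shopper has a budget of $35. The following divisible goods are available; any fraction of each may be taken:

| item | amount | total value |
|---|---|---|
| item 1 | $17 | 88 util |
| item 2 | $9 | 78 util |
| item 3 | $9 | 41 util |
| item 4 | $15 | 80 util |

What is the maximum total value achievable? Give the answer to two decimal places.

214.94

Take in order of value per unit:
- item 2 (78/9 per unit): all 9 → value 78, running total 78.00
- item 4 (80/15 per unit): all 15 → value 80, running total 158.00
- item 1 (88/17 per unit): 11 of 17 → value 11×88/17 = 56.9412, running total 214.94
Total 214.94.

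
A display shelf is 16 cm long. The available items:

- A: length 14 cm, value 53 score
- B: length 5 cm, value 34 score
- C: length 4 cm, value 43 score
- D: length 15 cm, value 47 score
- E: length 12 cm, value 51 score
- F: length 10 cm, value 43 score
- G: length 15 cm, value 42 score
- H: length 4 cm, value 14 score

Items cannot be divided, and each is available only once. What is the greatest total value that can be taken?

Check high-value combinations within 16 cm:
- C+E: length 4+12=16, value 43+51=94
- B+C+H: length 5+4+4=13, value 34+43+14=91
- C+F: length 4+10=14, value 43+43=86
Best: 94 score.

94 score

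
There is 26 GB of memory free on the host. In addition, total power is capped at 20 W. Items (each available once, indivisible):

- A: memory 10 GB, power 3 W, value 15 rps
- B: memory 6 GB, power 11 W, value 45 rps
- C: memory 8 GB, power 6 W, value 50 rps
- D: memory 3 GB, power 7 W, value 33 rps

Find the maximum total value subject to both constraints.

110 rps

Feasible sets respecting both limits:
- A+B+C: memory 24, power 20, value 110
- A+C+D: memory 21, power 16, value 98
- B+C: memory 14, power 17, value 95
Best: 110 rps.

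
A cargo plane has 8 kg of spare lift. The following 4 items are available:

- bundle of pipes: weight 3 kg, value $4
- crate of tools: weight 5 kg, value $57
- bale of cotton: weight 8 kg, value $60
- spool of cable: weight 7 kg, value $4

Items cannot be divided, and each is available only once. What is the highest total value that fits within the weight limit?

Check high-value combinations within 8 kg:
- bundle of pipes+crate of tools: weight 3+5=8, value 4+57=61
- bale of cotton: weight 8, value 60
- crate of tools: weight 5, value 57
- bundle of pipes: weight 3, value 4
- spool of cable: weight 7, value 4
Best: $61.

$61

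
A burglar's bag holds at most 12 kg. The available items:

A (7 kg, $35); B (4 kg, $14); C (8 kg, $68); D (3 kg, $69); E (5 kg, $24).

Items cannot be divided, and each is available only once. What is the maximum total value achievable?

$137

Check high-value combinations within 12 kg:
- C+D: weight 8+3=11, value 68+69=137
- B+D+E: weight 4+3+5=12, value 14+69+24=107
- A+D: weight 7+3=10, value 35+69=104
- D+E: weight 3+5=8, value 69+24=93
Best: $137.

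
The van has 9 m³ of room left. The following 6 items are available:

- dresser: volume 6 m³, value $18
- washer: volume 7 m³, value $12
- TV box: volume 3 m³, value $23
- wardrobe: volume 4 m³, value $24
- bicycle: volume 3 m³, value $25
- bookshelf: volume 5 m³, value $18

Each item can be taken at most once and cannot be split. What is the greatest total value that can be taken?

$49

Check high-value combinations within 9 m³:
- wardrobe+bicycle: volume 4+3=7, value 24+25=49
- TV box+bicycle: volume 3+3=6, value 23+25=48
- TV box+wardrobe: volume 3+4=7, value 23+24=47
- bicycle+bookshelf: volume 3+5=8, value 25+18=43
- dresser+bicycle: volume 6+3=9, value 18+25=43
Best: $49.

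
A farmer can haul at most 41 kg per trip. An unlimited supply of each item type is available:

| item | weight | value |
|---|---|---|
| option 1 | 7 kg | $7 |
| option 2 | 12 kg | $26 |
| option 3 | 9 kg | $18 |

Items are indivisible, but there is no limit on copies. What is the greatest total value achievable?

$80

Best value-per-unit is option 2 at 26/12; filling with it alone gives 3×26 = 78.
Optimal mix: 1×option 2 + 3×option 3 → weight 39, value 80.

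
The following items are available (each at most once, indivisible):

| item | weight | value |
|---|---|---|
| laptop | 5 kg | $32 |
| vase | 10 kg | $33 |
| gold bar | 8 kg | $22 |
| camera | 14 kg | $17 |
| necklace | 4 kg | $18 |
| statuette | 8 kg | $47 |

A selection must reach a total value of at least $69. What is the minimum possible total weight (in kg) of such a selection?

Subsets with value ≥ 69, sorted by total weight:
- laptop+statuette: weight 13, value 79
- gold bar+statuette: weight 16, value 69
- laptop+necklace+statuette: weight 17, value 97
Minimum weight: 13 kg.

13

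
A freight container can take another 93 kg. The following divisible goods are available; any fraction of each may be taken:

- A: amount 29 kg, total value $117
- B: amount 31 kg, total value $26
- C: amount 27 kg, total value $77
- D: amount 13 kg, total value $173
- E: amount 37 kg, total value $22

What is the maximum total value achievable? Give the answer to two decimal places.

Take in order of value per unit:
- D (173/13 per unit): all 13 → value 173, running total 173.00
- A (117/29 per unit): all 29 → value 117, running total 290.00
- C (77/27 per unit): all 27 → value 77, running total 367.00
- B (26/31 per unit): 24 of 31 → value 24×26/31 = 20.1290, running total 387.13
Total 387.13.

387.13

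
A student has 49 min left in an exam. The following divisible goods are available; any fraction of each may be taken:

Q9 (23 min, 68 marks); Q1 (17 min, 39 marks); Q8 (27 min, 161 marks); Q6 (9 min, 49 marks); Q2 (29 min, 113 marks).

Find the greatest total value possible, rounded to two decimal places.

Take in order of value per unit:
- Q8 (161/27 per unit): all 27 → value 161, running total 161.00
- Q6 (49/9 per unit): all 9 → value 49, running total 210.00
- Q2 (113/29 per unit): 13 of 29 → value 13×113/29 = 50.6552, running total 260.66
Total 260.66.

260.66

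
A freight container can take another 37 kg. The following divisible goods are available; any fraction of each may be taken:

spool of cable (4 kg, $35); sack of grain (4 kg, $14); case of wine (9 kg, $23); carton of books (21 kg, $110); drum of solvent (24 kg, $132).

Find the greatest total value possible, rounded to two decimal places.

Take in order of value per unit:
- spool of cable (35/4 per unit): all 4 → value 35, running total 35.00
- drum of solvent (132/24 per unit): all 24 → value 132, running total 167.00
- carton of books (110/21 per unit): 9 of 21 → value 9×110/21 = 47.1429, running total 214.14
Total 214.14.

214.14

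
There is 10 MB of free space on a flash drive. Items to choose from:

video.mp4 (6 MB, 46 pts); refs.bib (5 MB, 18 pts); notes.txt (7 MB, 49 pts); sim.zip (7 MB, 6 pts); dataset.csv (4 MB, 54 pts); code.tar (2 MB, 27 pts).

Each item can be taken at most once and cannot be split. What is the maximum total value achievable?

Check high-value combinations within 10 MB:
- video.mp4+dataset.csv: size 6+4=10, value 46+54=100
- dataset.csv+code.tar: size 4+2=6, value 54+27=81
- notes.txt+code.tar: size 7+2=9, value 49+27=76
Best: 100 pts.

100 pts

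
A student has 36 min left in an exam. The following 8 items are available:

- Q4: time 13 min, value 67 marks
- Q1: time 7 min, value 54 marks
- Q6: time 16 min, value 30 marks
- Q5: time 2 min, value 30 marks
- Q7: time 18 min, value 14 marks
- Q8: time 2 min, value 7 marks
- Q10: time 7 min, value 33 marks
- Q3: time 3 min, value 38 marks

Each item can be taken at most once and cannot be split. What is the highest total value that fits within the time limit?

229 marks

Check high-value combinations within 36 min:
- Q4+Q1+Q5+Q8+Q10+Q3: time 13+7+2+2+7+3=34, value 67+54+30+7+33+38=229
- Q4+Q1+Q5+Q10+Q3: time 13+7+2+7+3=32, value 67+54+30+33+38=222
- Q4+Q1+Q8+Q10+Q3: time 13+7+2+7+3=32, value 67+54+7+33+38=199
- Q4+Q1+Q5+Q8+Q3: time 13+7+2+2+3=27, value 67+54+30+7+38=196
Best: 229 marks.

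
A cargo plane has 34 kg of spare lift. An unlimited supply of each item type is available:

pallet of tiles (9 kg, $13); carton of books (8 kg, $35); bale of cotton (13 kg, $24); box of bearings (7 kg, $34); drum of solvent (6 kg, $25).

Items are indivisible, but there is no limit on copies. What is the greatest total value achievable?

$161

Best value-per-unit is box of bearings at 34/7; filling with it alone gives 4×34 = 136.
Optimal mix: 4×box of bearings + 1×drum of solvent → weight 34, value 161.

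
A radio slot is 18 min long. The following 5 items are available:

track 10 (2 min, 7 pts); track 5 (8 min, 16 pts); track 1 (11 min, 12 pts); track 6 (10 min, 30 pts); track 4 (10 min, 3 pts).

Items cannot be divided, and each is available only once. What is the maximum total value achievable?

46 pts

This is a 0/1 knapsack; check combinations near the capacity.
- track 5+track 6: duration 8+10=18, value 16+30=46
- track 10+track 6: duration 2+10=12, value 7+30=37
- track 6: duration 10, value 30
- track 10+track 5: duration 2+8=10, value 7+16=23
Best: 46 pts.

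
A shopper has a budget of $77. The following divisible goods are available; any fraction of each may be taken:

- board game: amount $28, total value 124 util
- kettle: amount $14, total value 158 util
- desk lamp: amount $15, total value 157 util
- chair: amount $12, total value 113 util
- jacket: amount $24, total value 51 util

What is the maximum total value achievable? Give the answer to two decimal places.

569.00

Take in order of value per unit:
- kettle (158/14 per unit): all 14 → value 158, running total 158.00
- desk lamp (157/15 per unit): all 15 → value 157, running total 315.00
- chair (113/12 per unit): all 12 → value 113, running total 428.00
- board game (124/28 per unit): all 28 → value 124, running total 552.00
- jacket (51/24 per unit): 8 of 24 → value 8×51/24 = 17.0000, running total 569.00
Total 569.00.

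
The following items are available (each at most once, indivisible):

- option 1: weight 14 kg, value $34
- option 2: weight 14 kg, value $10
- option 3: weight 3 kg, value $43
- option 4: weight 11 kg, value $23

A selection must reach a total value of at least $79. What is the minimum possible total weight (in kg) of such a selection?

Subsets with value ≥ 79, sorted by total weight:
- option 1+option 3+option 4: weight 28, value 100
- option 1+option 2+option 3: weight 31, value 87
- option 1+option 2+option 3+option 4: weight 42, value 110
Minimum weight: 28 kg.

28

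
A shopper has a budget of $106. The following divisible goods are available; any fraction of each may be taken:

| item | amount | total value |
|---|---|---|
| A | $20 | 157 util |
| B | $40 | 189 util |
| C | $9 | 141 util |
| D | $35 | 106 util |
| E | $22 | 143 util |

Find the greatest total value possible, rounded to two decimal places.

675.43

Take in order of value per unit:
- C (141/9 per unit): all 9 → value 141, running total 141.00
- A (157/20 per unit): all 20 → value 157, running total 298.00
- E (143/22 per unit): all 22 → value 143, running total 441.00
- B (189/40 per unit): all 40 → value 189, running total 630.00
- D (106/35 per unit): 15 of 35 → value 15×106/35 = 45.4286, running total 675.43
Total 675.43.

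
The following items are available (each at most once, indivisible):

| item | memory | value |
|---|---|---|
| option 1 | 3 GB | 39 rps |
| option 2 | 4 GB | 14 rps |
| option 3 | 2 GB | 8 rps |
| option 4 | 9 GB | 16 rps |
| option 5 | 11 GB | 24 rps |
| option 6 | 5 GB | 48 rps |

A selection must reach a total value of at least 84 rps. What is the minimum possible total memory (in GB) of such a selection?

Subsets with value ≥ 84, sorted by total memory:
- option 1+option 6: memory 8, value 87
- option 1+option 3+option 6: memory 10, value 95
Minimum memory: 8 GB.

8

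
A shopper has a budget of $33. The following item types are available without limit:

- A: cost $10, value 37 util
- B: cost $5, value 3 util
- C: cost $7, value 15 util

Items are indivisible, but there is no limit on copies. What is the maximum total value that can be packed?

111 util

Best value-per-unit is A at 37/10, and filling with it alone uses cost 3×10=30. No mix of the others beats 3×37 = 111.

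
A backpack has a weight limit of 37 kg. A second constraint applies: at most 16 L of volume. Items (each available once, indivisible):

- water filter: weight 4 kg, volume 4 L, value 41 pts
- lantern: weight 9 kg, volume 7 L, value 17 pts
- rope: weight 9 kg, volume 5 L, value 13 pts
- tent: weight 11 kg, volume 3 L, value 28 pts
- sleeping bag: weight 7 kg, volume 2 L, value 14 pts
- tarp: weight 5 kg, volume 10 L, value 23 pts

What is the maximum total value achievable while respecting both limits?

100 pts

Feasible sets respecting both limits:
- water filter+lantern+tent+sleeping bag: weight 31, volume 16, value 100
- water filter+rope+tent+sleeping bag: weight 31, volume 14, value 96
- water filter+lantern+tent: weight 24, volume 14, value 86
Best: 100 pts.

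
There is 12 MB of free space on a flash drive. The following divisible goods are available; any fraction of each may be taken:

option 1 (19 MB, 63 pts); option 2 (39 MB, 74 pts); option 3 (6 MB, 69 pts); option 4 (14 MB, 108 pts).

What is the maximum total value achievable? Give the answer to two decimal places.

115.29

Take in order of value per unit:
- option 3 (69/6 per unit): all 6 → value 69, running total 69.00
- option 4 (108/14 per unit): 6 of 14 → value 6×108/14 = 46.2857, running total 115.29
Total 115.29.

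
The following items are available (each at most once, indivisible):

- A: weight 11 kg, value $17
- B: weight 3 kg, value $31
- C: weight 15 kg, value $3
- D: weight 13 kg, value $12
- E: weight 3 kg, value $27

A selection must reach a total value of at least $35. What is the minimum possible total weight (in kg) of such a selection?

6

Subsets with value ≥ 35, sorted by total weight:
- B+E: weight 6, value 58
- A+B: weight 14, value 48
Minimum weight: 6 kg.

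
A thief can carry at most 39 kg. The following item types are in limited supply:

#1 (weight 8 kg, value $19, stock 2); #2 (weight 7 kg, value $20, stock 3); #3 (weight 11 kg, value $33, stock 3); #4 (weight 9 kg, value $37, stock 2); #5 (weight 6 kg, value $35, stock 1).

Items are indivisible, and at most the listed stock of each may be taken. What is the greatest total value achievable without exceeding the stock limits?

Best selections within weight 39 and stock limits:
- 2×#2 + 2×#4 + 1×#5: weight 38, value 149
- 1×#1 + 1×#2 + 2×#4 + 1×#5: weight 39, value 148
- 1×#3 + 2×#4 + 1×#5: weight 35, value 142
- 2×#3 + 1×#4 + 1×#5: weight 37, value 138
Best: $149.

$149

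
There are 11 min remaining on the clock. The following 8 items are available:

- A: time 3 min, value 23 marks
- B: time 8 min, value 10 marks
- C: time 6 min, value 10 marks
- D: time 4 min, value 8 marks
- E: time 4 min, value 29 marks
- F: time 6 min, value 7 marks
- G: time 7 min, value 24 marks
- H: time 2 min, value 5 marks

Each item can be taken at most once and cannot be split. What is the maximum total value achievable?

60 marks

This is a 0/1 knapsack; check combinations near the capacity.
- A+D+E: time 3+4+4=11, value 23+8+29=60
- A+E+H: time 3+4+2=9, value 23+29+5=57
- E+G: time 4+7=11, value 29+24=53
- A+E: time 3+4=7, value 23+29=52
Best: 60 marks.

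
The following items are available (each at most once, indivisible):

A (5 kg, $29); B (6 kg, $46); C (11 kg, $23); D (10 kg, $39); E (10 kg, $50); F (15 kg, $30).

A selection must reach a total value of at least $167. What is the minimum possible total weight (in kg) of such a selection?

42

Subsets with value ≥ 167, sorted by total weight:
- A+B+C+D+E: weight 42, value 187
- A+B+D+E+F: weight 46, value 194
Minimum weight: 42 kg.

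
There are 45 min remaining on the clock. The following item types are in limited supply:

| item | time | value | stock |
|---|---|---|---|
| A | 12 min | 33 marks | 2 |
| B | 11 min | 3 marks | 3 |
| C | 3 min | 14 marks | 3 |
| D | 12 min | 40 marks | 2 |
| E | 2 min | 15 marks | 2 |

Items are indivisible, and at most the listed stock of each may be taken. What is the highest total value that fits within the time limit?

157 marks

Top feasible selections:
- 1×A + 1×C + 2×D + 2×E: time 43, value 157
- 1×A + 2×C + 2×D + 1×E: time 44, value 156
- 1×A + 3×C + 2×D: time 45, value 155
- 3×C + 2×D + 2×E: time 37, value 152
Best: 157 marks.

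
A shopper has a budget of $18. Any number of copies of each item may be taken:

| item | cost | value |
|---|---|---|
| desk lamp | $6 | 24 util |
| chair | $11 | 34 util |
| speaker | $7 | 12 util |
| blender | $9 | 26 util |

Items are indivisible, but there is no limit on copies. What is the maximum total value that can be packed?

72 util

Best value-per-unit is desk lamp at 24/6, and filling with it alone uses cost 3×6=18. No mix of the others beats 3×24 = 72.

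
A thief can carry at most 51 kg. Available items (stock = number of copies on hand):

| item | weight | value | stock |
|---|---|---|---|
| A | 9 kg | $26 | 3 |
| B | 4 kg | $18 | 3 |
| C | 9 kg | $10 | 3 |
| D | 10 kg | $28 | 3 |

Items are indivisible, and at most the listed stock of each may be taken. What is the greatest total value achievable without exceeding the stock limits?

Top feasible selections:
- 1×A + 3×B + 3×D: weight 51, value 164
- 2×A + 3×B + 2×D: weight 50, value 162
- 3×A + 3×B + 1×D: weight 49, value 160
Best: $164.

$164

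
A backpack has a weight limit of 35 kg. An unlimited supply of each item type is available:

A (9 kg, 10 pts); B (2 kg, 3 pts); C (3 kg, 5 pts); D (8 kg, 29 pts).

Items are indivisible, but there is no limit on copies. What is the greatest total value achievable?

121 pts

Best value-per-unit is D at 29/8; filling with it alone gives 4×29 = 116.
Optimal mix: 1×C + 4×D → weight 35, value 121.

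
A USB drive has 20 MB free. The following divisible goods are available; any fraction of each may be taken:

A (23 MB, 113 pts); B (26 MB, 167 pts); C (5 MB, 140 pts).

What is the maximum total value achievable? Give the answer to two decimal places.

Take in order of value per unit:
- C (140/5 per unit): all 5 → value 140, running total 140.00
- B (167/26 per unit): 15 of 26 → value 15×167/26 = 96.3462, running total 236.35
Total 236.35.

236.35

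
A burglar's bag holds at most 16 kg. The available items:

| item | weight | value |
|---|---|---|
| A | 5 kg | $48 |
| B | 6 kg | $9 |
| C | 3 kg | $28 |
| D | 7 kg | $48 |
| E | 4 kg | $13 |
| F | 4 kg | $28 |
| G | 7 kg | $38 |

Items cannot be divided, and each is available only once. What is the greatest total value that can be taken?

$124

This is a 0/1 knapsack; check combinations near the capacity.
- A+C+D: weight 5+3+7=15, value 48+28+48=124
- A+D+F: weight 5+7+4=16, value 48+48+28=124
- A+C+E+F: weight 5+3+4+4=16, value 48+28+13+28=117
Best: $124.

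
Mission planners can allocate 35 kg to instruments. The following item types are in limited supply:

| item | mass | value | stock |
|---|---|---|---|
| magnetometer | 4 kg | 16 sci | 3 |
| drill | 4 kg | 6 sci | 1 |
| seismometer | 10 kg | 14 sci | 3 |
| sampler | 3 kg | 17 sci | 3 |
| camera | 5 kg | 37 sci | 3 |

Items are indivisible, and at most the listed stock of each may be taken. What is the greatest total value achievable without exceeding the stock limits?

Best selections within mass 35 and stock limits:
- 2×magnetometer + 3×sampler + 3×camera: mass 32, value 194
- 3×magnetometer + 2×sampler + 3×camera: mass 33, value 193
Best: 194 sci.

194 sci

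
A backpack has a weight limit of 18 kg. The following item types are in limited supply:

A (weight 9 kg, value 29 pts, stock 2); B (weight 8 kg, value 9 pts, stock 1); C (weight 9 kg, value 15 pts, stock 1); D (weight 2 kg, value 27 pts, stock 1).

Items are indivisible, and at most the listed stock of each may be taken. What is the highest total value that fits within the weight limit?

58 pts

Top feasible selections:
- 2×A: weight 18, value 58
- 1×A + 1×D: weight 11, value 56
- 1×A + 1×C: weight 18, value 44
Best: 58 pts.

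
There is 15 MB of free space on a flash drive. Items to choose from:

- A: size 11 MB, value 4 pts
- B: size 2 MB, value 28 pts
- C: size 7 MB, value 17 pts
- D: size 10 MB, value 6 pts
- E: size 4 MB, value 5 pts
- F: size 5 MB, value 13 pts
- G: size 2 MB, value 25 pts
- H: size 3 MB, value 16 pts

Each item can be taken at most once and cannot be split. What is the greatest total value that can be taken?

Check high-value combinations within 15 MB:
- B+C+G+H: size 2+7+2+3=14, value 28+17+25+16=86
- B+F+G+H: size 2+5+2+3=12, value 28+13+25+16=82
- B+C+E+G: size 2+7+4+2=15, value 28+17+5+25=75
- B+E+G+H: size 2+4+2+3=11, value 28+5+25+16=74
- B+E+F+G: size 2+4+5+2=13, value 28+5+13+25=71
Best: 86 pts.

86 pts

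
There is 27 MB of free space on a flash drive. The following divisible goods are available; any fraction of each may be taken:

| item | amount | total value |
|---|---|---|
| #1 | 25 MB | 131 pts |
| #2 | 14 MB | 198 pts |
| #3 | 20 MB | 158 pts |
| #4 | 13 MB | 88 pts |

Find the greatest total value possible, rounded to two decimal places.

Take in order of value per unit:
- #2 (198/14 per unit): all 14 → value 198, running total 198.00
- #3 (158/20 per unit): 13 of 20 → value 13×158/20 = 102.7000, running total 300.70
Total 300.70.

300.70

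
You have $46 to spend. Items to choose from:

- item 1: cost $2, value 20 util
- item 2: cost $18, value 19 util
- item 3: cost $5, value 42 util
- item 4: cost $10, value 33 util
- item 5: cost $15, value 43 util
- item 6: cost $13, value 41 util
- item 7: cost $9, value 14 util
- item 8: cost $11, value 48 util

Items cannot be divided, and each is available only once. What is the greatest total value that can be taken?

194 util

Check high-value combinations within $46:
- item 1+item 3+item 5+item 6+item 8: cost 2+5+15+13+11=46, value 20+42+43+41+48=194
- item 1+item 3+item 4+item 5+item 8: cost 2+5+10+15+11=43, value 20+42+33+43+48=186
- item 1+item 3+item 4+item 6+item 8: cost 2+5+10+13+11=41, value 20+42+33+41+48=184
- item 1+item 3+item 4+item 5+item 6: cost 2+5+10+15+13=45, value 20+42+33+43+41=179
- item 3+item 5+item 6+item 8: cost 5+15+13+11=44, value 42+43+41+48=174
Best: 194 util.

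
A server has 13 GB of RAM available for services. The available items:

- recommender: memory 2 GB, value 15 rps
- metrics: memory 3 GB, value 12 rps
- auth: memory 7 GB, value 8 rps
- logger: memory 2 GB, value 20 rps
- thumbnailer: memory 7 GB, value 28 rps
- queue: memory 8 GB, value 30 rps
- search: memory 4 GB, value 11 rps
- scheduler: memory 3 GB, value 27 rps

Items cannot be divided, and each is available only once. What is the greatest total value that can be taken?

This is a 0/1 knapsack; check combinations near the capacity.
- logger+queue+scheduler: memory 2+8+3=13, value 20+30+27=77
- logger+thumbnailer+scheduler: memory 2+7+3=12, value 20+28+27=75
- recommender+metrics+logger+scheduler: memory 2+3+2+3=10, value 15+12+20+27=74
- recommender+logger+search+scheduler: memory 2+2+4+3=11, value 15+20+11+27=73
Best: 77 rps.

77 rps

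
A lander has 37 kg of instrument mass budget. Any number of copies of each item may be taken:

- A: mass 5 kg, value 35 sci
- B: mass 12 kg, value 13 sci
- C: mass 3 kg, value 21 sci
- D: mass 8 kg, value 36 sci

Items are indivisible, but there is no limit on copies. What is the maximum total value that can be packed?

259 sci

Best value-per-unit is A at 35/5; filling with it alone gives 7×35 = 245.
Optimal mix: 5×A + 4×C → mass 37, value 259.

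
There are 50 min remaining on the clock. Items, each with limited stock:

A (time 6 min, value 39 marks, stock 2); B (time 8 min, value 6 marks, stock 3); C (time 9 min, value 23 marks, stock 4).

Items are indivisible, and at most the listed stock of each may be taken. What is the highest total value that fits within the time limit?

170 marks

Best selections within time 50 and stock limits:
- 2×A + 4×C: time 48, value 170
- 2×A + 1×B + 3×C: time 47, value 153
Best: 170 marks.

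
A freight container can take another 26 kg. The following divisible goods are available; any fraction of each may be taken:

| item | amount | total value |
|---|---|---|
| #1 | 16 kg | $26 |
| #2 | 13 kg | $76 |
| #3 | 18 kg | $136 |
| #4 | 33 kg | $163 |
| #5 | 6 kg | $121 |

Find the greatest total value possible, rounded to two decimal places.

Take in order of value per unit:
- #5 (121/6 per unit): all 6 → value 121, running total 121.00
- #3 (136/18 per unit): all 18 → value 136, running total 257.00
- #2 (76/13 per unit): 2 of 13 → value 2×76/13 = 11.6923, running total 268.69
Total 268.69.

268.69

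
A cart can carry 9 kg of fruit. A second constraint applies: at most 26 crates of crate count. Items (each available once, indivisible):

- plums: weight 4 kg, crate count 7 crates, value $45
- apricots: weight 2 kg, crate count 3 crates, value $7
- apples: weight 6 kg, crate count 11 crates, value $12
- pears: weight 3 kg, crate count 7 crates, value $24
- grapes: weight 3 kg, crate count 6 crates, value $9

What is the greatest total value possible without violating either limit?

$76

Feasible sets respecting both limits:
- plums+apricots+pears: weight 9, crate count 17, value 76
- plums+pears: weight 7, crate count 14, value 69
- plums+apricots+grapes: weight 9, crate count 16, value 61
Best: $76.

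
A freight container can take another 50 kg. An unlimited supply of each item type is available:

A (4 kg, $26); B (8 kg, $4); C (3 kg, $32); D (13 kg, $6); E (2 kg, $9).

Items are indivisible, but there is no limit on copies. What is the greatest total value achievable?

Best value-per-unit is C at 32/3; filling with it alone gives 16×32 = 512.
Optimal mix: 16×C + 1×E → weight 50, value 521.

$521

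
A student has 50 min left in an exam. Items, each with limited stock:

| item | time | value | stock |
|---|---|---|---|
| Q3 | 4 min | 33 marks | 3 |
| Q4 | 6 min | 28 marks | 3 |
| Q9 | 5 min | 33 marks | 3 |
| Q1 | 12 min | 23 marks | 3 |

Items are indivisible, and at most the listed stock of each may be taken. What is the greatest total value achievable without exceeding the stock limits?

Top feasible selections:
- 3×Q3 + 3×Q4 + 3×Q9: time 45, value 282
- 3×Q3 + 2×Q4 + 3×Q9: time 39, value 254
- 3×Q3 + 3×Q4 + 2×Q9: time 40, value 249
- 2×Q3 + 3×Q4 + 3×Q9: time 41, value 249
Best: 282 marks.

282 marks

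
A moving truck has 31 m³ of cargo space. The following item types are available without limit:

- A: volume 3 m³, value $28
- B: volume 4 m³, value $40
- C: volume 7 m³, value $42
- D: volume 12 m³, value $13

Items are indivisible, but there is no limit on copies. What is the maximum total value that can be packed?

$308

Best value-per-unit is B at 40/4; filling with it alone gives 7×40 = 280.
Optimal mix: 1×A + 7×B → volume 31, value 308.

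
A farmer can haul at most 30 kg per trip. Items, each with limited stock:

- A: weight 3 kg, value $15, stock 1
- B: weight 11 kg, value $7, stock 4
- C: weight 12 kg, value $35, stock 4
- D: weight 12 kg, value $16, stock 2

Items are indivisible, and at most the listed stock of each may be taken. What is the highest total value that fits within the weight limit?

Top feasible selections:
- 1×A + 2×C: weight 27, value 85
- 2×C: weight 24, value 70
Best: $85.

$85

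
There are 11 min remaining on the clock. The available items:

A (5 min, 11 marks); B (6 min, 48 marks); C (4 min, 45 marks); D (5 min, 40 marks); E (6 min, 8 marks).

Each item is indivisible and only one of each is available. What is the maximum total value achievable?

93 marks

Check high-value combinations within 11 min:
- B+C: time 6+4=10, value 48+45=93
- B+D: time 6+5=11, value 48+40=88
- C+D: time 4+5=9, value 45+40=85
Best: 93 marks.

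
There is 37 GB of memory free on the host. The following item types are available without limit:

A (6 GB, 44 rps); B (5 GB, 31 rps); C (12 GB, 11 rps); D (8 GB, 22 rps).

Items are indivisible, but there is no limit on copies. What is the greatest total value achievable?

264 rps

Best value-per-unit is A at 44/6, and filling with it alone uses memory 6×6=36. No mix of the others beats 6×44 = 264.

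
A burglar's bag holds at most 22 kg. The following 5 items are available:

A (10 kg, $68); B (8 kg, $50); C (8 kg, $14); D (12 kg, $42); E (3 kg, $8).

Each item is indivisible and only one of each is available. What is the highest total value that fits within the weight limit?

$126

Check high-value combinations within 22 kg:
- A+B+E: weight 10+8+3=21, value 68+50+8=126
- A+B: weight 10+8=18, value 68+50=118
- A+D: weight 10+12=22, value 68+42=110
- B+D: weight 8+12=20, value 50+42=92
Best: $126.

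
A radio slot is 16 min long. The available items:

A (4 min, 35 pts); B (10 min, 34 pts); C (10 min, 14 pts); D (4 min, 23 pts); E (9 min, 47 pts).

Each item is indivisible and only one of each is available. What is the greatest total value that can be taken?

This is a 0/1 knapsack; check combinations near the capacity.
- A+E: duration 4+9=13, value 35+47=82
- D+E: duration 4+9=13, value 23+47=70
- A+B: duration 4+10=14, value 35+34=69
- A+D: duration 4+4=8, value 35+23=58
- B+D: duration 10+4=14, value 34+23=57
Best: 82 pts.

82 pts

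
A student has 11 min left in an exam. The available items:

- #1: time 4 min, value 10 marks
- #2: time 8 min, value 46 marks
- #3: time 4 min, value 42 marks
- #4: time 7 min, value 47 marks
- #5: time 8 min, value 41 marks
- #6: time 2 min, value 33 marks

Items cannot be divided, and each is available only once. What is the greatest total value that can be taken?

89 marks

Check high-value combinations within 11 min:
- #3+#4: time 4+7=11, value 42+47=89
- #1+#3+#6: time 4+4+2=10, value 10+42+33=85
- #4+#6: time 7+2=9, value 47+33=80
- #2+#6: time 8+2=10, value 46+33=79
Best: 89 marks.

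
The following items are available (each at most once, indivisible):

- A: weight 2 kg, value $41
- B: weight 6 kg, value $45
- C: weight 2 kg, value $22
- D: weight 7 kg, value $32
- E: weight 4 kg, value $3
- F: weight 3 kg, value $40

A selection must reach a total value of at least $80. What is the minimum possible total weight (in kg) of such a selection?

Subsets with value ≥ 80, sorted by total weight:
- A+F: weight 5, value 81
- A+C+F: weight 7, value 103
- A+B: weight 8, value 86
Minimum weight: 5 kg.

5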